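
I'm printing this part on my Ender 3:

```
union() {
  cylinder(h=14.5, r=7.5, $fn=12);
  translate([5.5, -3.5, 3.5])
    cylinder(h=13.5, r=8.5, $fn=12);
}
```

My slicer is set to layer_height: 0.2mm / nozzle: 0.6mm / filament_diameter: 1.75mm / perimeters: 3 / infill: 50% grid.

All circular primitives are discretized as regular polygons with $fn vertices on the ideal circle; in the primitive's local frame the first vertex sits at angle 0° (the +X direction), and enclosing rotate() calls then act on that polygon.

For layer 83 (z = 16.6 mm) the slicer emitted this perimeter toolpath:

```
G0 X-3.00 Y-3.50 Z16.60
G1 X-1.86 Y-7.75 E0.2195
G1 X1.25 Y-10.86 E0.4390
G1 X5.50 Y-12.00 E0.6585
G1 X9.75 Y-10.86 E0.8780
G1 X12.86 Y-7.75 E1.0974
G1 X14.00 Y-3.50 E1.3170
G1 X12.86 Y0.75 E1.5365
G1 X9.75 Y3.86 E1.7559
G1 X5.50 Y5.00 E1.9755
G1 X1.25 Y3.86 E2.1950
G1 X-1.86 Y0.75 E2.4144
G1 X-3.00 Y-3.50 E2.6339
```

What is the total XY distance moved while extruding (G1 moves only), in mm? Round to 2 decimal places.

52.79 mm

Sum the Euclidean lengths of each G1 segment: total = 52.79 mm.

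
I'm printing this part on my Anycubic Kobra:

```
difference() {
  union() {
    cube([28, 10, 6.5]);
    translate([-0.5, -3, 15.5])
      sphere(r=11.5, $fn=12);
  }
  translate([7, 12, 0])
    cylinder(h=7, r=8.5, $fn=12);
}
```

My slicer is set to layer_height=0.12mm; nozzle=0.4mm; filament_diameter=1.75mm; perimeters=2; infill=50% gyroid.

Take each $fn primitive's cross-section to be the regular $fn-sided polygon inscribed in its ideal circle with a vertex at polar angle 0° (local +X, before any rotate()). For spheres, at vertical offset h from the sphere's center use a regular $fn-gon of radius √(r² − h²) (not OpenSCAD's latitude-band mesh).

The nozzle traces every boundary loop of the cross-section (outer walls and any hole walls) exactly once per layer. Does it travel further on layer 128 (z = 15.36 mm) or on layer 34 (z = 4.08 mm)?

layer 34 (z = 4.08 mm)

Layer 128 (z = 15.36): the cube is not intersected at this z (z outside [0, 6.5]); the r=11.5 sphere at (-0.5, -3) contributes a regular 12-gon of circumradius √(11.5²−0.14²) = 11.499 (perimeter = 2·12·11.499·sin(180°/12) = 71.43 mm); Merging all regions: only the r=11.5 sphere at (-0.5, -3) is present, so the union is just that shape — boundary = 71.43 mm; the cylinder at (7, 12) is absent (z outside [0, 7]); Taking the first minus the rest: none of the subtracted shapes is present at this height, so the result so far is unchanged — boundary = 71.43 mm. So its perimeter = 71.43 mm. Layer 34 (z = 4.08): the cube (footprint 28×10) is included at this height (perimeter 76.00 mm); the sphere at (-0.5, -3): section is a regular 12-gon, circumradius = √(r²−h²) = √(11.5²−11.42²) = 1.354 (perimeter = 2·12·1.354·sin(180°/12) = 8.41 mm); Merging all regions: the 2 present regions are separate (no shared area or edge), so areas and boundary lengths simply add and each stays a separate island — boundary = 84.41 mm; the r=8.5 cylinder at (7, 12) gives a regular 12-gon of circumradius 8.5 (constant along its height) (perimeter = 2·12·8.500·sin(180°/12) = 52.80 mm); Subtracting the remaining from the first: starting from that combined region, the r=8.5 cylinder at (7, 12) partially overlaps it — only the 73.89 mm² overlap (of its 216.75 mm²) is removed, clipping the outline — boundary = 86.25 mm. So its perimeter = 86.25 mm. Layer 34 is larger (86.25 vs 71.43 mm).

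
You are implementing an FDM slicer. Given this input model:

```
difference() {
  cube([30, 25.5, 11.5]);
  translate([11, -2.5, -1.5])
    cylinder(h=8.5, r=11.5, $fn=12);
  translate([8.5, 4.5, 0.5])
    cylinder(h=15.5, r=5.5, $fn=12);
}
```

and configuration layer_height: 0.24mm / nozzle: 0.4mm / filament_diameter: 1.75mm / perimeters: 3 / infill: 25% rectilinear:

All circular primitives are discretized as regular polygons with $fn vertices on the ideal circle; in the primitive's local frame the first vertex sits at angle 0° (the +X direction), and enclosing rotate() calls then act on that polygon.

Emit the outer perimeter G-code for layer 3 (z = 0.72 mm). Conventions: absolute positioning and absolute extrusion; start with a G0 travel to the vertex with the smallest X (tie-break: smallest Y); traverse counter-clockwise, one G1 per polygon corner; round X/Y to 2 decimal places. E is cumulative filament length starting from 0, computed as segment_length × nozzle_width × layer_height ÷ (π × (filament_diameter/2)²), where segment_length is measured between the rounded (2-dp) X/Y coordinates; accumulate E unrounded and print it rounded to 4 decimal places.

At z = 0.72 mm: the cube is present — its section is the full 30×25.5 rectangle; the cylinder at (11, -2.5): section is a regular 12-gon, circumradius r=11.5; the cylinder at (8.5, 4.5): section is a regular 12-gon, circumradius r=5.5; Taking the first minus the rest: starting from the 30×25.5 cube, the r=11.5 cylinder at (11, -2.5) partially overlaps it — only the 142.55 mm² overlap (of its 396.75 mm²) is removed, clipping the outline; the r=5.5 cylinder at (8.5, 4.5) partially overlaps it — only the 10.28 mm² overlap (of its 90.75 mm²) is removed, clipping the outline — 1 connected region. The outline is a single polygon with 15 vertices. Extrusion per mm of travel: 0.4 × 0.24 / (π × 0.875²) = 0.039912. Accumulating E over each segment gives final E = 4.8456.

G0 X0.00 Y0.00 Z0.72
G1 X0.17 Y0.00 E0.0068
G1 X1.04 Y3.25 E0.1411
G1 X3.26 Y5.47 E0.2664
G1 X3.74 Y7.25 E0.3400
G1 X5.75 Y9.26 E0.4534
G1 X8.50 Y10.00 E0.5671
G1 X11.25 Y9.26 E0.6807
G1 X11.70 Y8.81 E0.7061
G1 X16.75 Y7.46 E0.9148
G1 X20.96 Y3.25 E1.1524
G1 X21.83 Y0.00 E1.2867
G1 X30.00 Y0.00 E1.6128
G1 X30.00 Y25.50 E2.6305
G1 X0.00 Y25.50 E3.8279
G1 X0.00 Y0.00 E4.8456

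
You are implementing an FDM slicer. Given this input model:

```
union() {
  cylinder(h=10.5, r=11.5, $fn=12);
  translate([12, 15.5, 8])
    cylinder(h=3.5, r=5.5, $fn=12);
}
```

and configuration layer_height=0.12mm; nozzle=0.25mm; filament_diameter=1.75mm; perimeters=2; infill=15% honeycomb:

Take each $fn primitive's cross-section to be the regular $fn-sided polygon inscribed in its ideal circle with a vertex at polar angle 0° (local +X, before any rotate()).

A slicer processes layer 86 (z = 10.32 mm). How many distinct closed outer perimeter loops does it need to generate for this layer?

2

At z = 10.32 mm: the r=11.5 cylinder gives a regular 12-gon of circumradius 11.5 (constant along its height); the r=5.5 cylinder at (12, 15.5) gives a regular 12-gon of circumradius 5.5 (constant along its height); Combining (union): the 2 present regions are separate (no shared area or edge), so areas and boundary lengths simply add and each stays a separate island — 2 connected regions. The result has 2 disconnected regions.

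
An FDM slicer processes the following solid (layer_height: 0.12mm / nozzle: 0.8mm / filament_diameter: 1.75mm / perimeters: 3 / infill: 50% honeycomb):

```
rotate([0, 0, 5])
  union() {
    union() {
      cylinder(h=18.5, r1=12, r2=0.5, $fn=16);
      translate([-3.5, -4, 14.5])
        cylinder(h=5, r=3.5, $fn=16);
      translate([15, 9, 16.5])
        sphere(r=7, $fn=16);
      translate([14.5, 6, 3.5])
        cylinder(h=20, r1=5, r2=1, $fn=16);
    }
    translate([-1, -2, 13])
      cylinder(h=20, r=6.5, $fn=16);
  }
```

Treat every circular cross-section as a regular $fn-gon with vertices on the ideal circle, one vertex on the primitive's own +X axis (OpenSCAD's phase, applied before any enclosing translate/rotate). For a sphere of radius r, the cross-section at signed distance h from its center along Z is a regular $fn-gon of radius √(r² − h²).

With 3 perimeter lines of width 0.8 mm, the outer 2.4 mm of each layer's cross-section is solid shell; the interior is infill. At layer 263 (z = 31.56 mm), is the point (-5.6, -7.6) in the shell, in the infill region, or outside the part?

At z = 31.56 mm: the cone is not intersected at this z (z outside [0, 18.5]); the cylinder at (-3.5, -4) is absent (z outside [14.5, 19.5]); the sphere at (15, 9) does not reach this height (|z−center|=15.060 > r=7); the cone at (14.5, 6) is not intersected at this z (z outside [3.5, 23.5]); Taking the union: nothing is present at this height; the cylinder at (-1, -2): section is a regular 16-gon, circumradius r=6.5; Combining (union): only the r=6.5 cylinder at (-1, -2) is present, so the union is just that shape — 1 connected region; (whole slice rotated 5° about Z — lengths, areas and connectivity unchanged). Overall, the cross-section is a single solid region. Undo the 5° rotation: the query point maps to (-6.241, -7.083) in the un-rotated model frame. The nearest boundary edge runs (-7.01, -4.49)→(-5.60, -6.60); distance from the point to it = 0.81 mm. The point is not inside any of the regions above, so it lies outside the cross-section (0.81 mm from the nearest boundary).

outside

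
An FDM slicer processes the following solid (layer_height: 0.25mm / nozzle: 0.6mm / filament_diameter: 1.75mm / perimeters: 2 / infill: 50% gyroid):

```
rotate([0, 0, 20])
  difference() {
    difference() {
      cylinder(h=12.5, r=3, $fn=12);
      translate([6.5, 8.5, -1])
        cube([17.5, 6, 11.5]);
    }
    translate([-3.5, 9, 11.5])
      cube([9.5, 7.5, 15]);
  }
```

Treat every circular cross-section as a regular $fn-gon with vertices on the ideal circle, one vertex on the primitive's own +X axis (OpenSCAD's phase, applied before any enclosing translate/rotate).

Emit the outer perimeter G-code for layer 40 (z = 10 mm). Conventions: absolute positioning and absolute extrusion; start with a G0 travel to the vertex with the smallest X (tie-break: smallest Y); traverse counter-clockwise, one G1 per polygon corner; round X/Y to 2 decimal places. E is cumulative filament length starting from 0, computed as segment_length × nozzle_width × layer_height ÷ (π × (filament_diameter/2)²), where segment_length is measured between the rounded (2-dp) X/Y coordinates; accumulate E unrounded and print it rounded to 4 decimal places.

At z = 10 mm: the r=3 cylinder gives a regular 12-gon of circumradius 3 (constant along its height); the cube at (6.5, 8.5) is present — its section is the full 17.5×6 rectangle; Taking the first minus the rest: starting from the r=3 cylinder, the 17.5×6 cube at (6.5, 8.5) misses the remaining region (no effect) — 1 connected region; the cube at (-3.5, 9) is not intersected at this z (z outside [11.5, 26.5]); After the difference (first − rest): none of the subtracted shapes is present at this height, so that combined region is unchanged — 1 connected region; (whole slice rotated 20° about Z — lengths, areas and connectivity unchanged). The outline is a single polygon with 12 vertices. Extrusion per mm of travel: 0.6 × 0.25 / (π × 0.875²) = 0.062363. Accumulating E over each segment gives final E = 1.1622.

G0 X-2.95 Y0.52 Z10.00
G1 X-2.82 Y-1.03 E0.0970
G1 X-1.93 Y-2.30 E0.1937
G1 X-0.52 Y-2.95 E0.2905
G1 X1.03 Y-2.82 E0.3875
G1 X2.30 Y-1.93 E0.4843
G1 X2.95 Y-0.52 E0.5811
G1 X2.82 Y1.03 E0.6781
G1 X1.93 Y2.30 E0.7748
G1 X0.52 Y2.95 E0.8716
G1 X-1.03 Y2.82 E0.9686
G1 X-2.30 Y1.93 E1.0653
G1 X-2.95 Y0.52 E1.1622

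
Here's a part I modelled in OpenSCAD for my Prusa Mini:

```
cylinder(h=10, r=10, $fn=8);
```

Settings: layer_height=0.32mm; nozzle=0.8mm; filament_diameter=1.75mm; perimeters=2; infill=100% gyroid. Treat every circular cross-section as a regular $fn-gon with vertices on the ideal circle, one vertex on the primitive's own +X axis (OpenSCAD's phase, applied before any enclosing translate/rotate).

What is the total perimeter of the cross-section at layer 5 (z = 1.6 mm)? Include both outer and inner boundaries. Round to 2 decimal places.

At z = 1.6 mm: the cylinder: section is a regular 8-gon, circumradius r=10 (perimeter = 2·8·10.000·sin(180°/8) = 61.23 mm). Overall, the cross-section is a single solid region. Total boundary length (outer) = 61.23 mm.

61.23 mm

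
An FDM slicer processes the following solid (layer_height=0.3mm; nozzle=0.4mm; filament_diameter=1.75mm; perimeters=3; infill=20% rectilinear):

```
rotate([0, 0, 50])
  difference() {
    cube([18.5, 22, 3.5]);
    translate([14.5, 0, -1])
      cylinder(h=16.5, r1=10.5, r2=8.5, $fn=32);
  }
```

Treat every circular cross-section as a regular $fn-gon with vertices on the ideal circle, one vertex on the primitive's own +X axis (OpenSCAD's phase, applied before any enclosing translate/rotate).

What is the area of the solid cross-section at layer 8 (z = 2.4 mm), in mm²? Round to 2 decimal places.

At z = 2.4 mm: the cube is present — its section is the full 18.5×22 rectangle (area 407.00 mm²); the cone at (14.5, 0): at t=0.206 of its height the radius interpolates to r₁+(r₂−r₁)t = 10.088, giving a regular 32-gon of that circumradius (area = (32/2)·10.088²·sin(360°/32) = 317.65 mm²); Subtracting the remaining from the first: starting from the 18.5×22 cube (407.00 mm²), the cone at (14.5, 0) partially overlaps it — only the 118.55 mm² overlap (of its 317.65 mm²) is removed, clipping the outline — area = 288.45 mm²; (whole slice rotated 50° about Z — lengths, areas and connectivity unchanged). Overall, the cross-section is a single solid region. Net area = 288.45 mm².

288.45 mm²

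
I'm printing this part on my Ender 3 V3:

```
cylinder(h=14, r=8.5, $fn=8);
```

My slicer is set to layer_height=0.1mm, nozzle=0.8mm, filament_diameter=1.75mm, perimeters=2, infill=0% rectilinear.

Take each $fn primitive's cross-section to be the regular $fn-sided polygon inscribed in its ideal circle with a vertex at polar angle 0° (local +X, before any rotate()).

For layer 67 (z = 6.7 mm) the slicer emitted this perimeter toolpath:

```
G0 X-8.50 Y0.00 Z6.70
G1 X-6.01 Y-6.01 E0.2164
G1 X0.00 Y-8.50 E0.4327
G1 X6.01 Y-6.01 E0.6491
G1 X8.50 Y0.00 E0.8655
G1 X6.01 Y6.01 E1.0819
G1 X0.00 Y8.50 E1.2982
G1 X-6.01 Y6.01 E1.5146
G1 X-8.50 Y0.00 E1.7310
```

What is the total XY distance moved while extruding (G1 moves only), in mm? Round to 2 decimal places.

Sum the Euclidean lengths of each G1 segment: total = 52.04 mm.

52.04 mm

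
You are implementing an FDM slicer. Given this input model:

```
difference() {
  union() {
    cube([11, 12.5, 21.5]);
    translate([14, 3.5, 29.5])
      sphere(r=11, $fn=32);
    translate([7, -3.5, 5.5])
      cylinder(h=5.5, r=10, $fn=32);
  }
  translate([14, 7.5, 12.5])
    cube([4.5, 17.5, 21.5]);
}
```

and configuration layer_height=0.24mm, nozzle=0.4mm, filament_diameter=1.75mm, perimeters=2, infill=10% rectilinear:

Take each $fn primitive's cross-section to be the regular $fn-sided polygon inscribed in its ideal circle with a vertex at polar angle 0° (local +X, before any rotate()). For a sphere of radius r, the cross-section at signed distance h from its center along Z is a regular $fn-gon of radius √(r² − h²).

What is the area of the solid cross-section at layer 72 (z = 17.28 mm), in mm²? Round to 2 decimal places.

137.50 mm²

At z = 17.28 mm: the cube (footprint 11×12.5) is included at this height (area 137.50 mm²); the sphere at (14, 3.5) is not intersected at this z (|z−center|=12.220 > r=11); the cylinder at (7, -3.5) is absent (z outside [5.5, 11]); Merging all regions: only the 11×12.5 cube is present, so the union is just that shape — area = 137.50 mm²; the 4.5×17.5 cube at (14, 7.5) contributes its full rectangle (area 78.75 mm²); After the difference (first − rest): starting from that combined region (137.50 mm²), the 4.5×17.5 cube at (14, 7.5) misses the remaining region (no effect) — area = 137.50 mm². Overall, the cross-section is a single solid region. Net area = 137.50 mm².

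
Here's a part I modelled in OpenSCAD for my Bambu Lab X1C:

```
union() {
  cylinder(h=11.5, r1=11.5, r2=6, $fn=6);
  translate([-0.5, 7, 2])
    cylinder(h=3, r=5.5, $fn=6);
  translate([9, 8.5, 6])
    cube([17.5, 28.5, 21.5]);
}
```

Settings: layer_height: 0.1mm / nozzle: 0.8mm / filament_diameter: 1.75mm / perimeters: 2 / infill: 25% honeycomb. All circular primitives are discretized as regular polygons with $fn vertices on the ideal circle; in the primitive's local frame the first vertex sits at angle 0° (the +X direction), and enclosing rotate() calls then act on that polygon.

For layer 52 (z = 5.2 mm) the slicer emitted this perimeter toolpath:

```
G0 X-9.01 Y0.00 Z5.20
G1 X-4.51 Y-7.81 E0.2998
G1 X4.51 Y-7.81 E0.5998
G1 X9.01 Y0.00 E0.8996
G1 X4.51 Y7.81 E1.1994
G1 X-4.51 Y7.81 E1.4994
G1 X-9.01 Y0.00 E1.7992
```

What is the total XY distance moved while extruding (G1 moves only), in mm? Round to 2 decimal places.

54.09 mm

Sum the Euclidean lengths of each G1 segment: total = 54.09 mm.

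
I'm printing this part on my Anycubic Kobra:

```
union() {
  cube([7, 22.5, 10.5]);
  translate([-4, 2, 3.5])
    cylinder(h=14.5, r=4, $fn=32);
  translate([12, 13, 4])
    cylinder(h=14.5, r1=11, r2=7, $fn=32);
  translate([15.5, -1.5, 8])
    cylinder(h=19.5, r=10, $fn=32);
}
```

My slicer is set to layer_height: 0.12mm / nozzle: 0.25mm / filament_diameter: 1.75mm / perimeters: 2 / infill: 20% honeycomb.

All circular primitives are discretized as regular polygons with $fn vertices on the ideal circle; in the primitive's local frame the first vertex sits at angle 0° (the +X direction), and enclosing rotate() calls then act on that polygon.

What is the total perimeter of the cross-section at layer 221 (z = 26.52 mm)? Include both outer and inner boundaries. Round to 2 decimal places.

At z = 26.52 mm: the cube is not intersected at this z (z outside [0, 10.5]); the cylinder at (-4, 2) is absent (z outside [3.5, 18]); the cone at (12, 13) is not intersected at this z (z outside [4, 18.5]); the cylinder at (15.5, -1.5): section is a regular 32-gon, circumradius r=10 (perimeter = 2·32·10.000·sin(180°/32) = 62.73 mm); Merging all regions: only the r=10 cylinder at (15.5, -1.5) is present, so the union is just that shape — boundary = 62.73 mm. Overall, the cross-section is a single solid region. Total boundary length (outer) = 62.73 mm.

62.73 mm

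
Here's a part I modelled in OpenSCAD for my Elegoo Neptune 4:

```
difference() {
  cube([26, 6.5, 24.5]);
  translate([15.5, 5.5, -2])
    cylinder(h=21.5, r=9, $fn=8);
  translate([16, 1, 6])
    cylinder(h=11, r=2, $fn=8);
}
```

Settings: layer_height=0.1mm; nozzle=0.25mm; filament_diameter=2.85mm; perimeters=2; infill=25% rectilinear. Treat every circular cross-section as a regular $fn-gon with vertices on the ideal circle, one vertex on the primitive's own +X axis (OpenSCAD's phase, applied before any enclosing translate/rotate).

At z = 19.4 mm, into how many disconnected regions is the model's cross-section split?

At z = 19.4 mm: the cube (footprint 26×6.5) is included at this height; the cylinder at (15.5, 5.5): section is a regular 8-gon, circumradius r=9; the cylinder at (16, 1) is absent (z outside [6, 17]); Subtracting the remaining from the first: starting from the 26×6.5 cube, the r=9 cylinder at (15.5, 5.5) partially overlaps it — only the 104.06 mm² overlap (of its 229.10 mm²) is removed, clipping the outline — 2 connected regions. The result has 2 disconnected regions.

2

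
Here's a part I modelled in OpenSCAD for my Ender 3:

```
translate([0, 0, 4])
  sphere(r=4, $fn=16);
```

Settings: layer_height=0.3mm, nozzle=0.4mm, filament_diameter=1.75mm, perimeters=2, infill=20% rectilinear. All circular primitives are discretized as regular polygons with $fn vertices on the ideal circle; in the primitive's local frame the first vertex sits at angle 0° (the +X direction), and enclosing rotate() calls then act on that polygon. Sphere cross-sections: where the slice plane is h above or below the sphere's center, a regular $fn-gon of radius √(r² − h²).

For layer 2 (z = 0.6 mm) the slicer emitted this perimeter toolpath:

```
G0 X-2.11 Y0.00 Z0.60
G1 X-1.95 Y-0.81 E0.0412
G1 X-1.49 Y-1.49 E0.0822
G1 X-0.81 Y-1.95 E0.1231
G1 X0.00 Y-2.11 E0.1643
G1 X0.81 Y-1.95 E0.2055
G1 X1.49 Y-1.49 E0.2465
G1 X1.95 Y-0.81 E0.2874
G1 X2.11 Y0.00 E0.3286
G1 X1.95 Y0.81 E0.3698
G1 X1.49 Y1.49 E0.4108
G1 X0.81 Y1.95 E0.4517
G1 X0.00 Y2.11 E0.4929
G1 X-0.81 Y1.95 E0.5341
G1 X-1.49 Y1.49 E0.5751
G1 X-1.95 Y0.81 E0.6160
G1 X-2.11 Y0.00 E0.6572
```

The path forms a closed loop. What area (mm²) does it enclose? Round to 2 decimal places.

Apply the shoelace formula to the sequence of (X, Y) vertices; enclosed area = 13.63 mm².

13.63 mm²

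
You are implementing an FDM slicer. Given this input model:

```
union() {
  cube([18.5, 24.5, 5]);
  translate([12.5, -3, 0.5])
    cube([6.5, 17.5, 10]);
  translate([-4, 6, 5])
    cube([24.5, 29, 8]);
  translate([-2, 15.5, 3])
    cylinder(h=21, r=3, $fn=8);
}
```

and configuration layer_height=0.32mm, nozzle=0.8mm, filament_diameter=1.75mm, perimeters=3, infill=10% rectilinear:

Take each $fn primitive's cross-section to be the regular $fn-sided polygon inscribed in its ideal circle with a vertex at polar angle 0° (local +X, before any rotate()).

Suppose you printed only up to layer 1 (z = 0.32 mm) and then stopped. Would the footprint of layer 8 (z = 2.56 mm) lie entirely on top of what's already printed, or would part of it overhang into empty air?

Compare the two slices. At z = 0.32: the 18.5×24.5 cube contributes its full rectangle (area 453.25 mm²); the cube at (12.5, -3) is absent (z outside [0.5, 10.5]); the cube at (-4, 6) is absent (z outside [5, 13]); the cylinder at (-2, 15.5) is not intersected at this z (z outside [3, 24]); Merging all regions: only the 18.5×24.5 cube is present, so the union is just that shape — area = 453.25 mm². At z = 2.56: the cube is present — its section is the full 18.5×24.5 rectangle (area 453.25 mm²); the cube at (12.5, -3) is present — its section is the full 6.5×17.5 rectangle (area 113.75 mm²); the cube at (-4, 6) is absent (z outside [5, 13]); the cylinder at (-2, 15.5) is not intersected at this z (z outside [3, 24]); Combining (union): the regions partially overlap — summed areas 567.00 mm² minus the doubly-counted overlap 87.00 mm² gives 480.00 mm² — area = 480.00 mm². Checking containment: at z = 2.56 the cross-section extends beyond the z = 0.32 cross-section by about 26.75 mm².

part overhangs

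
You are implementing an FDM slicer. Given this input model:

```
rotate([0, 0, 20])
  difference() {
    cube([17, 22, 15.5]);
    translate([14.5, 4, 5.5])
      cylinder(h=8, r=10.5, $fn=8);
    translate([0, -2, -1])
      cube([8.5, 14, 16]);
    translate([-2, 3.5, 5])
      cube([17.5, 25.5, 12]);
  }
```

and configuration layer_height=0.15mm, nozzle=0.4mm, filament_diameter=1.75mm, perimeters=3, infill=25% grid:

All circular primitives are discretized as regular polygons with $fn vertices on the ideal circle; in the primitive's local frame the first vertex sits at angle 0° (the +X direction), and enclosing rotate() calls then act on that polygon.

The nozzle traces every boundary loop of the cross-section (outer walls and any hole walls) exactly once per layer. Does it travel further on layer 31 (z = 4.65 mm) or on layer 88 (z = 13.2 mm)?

layer 31 (z = 4.65 mm)

Layer 31 (z = 4.65): the cube is present — its section is the full 17×22 rectangle (perimeter 78.00 mm); the cylinder at (14.5, 4) is absent (z outside [5.5, 13.5]); the cube at (0, -2) (footprint 8.5×14) is included at this height (perimeter 45.00 mm); the cube at (-2, 3.5) is absent (z outside [5, 17]); After the difference (first − rest): starting from the 17×22 cube, the 8.5×14 cube at (0, -2) partially overlaps it — only the 102.00 mm² overlap (of its 119.00 mm²) is removed, clipping the outline — boundary = 78.00 mm; (whole slice rotated 20° about Z — lengths, areas and connectivity unchanged). So its perimeter = 78.00 mm. Layer 88 (z = 13.2): the cube is present — its section is the full 17×22 rectangle (perimeter 78.00 mm); the r=10.5 cylinder at (14.5, 4) contributes a regular 8-gon of circumradius 10.5 (perimeter = 2·8·10.500·sin(180°/8) = 64.29 mm); the cube at (0, -2) (footprint 8.5×14) is included at this height (perimeter 45.00 mm); the 17.5×25.5 cube at (-2, 3.5) contributes its full rectangle (perimeter 86.00 mm); Subtracting the remaining from the first: starting from the 17×22 cube, the r=10.5 cylinder at (14.5, 4) partially overlaps it — only the 151.60 mm² overlap (of its 311.83 mm²) is removed, clipping the outline; the 8.5×14 cube at (0, -2) partially overlaps it — only the 64.90 mm² overlap (of its 119.00 mm²) is removed, clipping the outline; the 17.5×25.5 cube at (-2, 3.5) partially overlaps it — only the 145.16 mm² overlap (of its 446.25 mm²) is removed, clipping the outline — boundary = 19.57 mm; (whole slice rotated 20° about Z — lengths, areas and connectivity unchanged). So its perimeter = 19.57 mm. Layer 31 is larger (78.00 vs 19.57 mm).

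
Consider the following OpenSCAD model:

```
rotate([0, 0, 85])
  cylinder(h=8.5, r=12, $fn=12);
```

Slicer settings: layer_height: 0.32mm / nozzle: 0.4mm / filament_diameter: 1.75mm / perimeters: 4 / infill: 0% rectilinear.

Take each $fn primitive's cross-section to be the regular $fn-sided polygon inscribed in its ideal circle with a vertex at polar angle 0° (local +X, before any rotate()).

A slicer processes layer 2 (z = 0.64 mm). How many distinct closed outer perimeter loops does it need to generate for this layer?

1

At z = 0.64 mm: the r=12 cylinder gives a regular 12-gon of circumradius 12 (constant along its height); (rotated 85° about Z; rotation is an isometry so areas/perimeters/island counts are preserved). The result has 1 disconnected region.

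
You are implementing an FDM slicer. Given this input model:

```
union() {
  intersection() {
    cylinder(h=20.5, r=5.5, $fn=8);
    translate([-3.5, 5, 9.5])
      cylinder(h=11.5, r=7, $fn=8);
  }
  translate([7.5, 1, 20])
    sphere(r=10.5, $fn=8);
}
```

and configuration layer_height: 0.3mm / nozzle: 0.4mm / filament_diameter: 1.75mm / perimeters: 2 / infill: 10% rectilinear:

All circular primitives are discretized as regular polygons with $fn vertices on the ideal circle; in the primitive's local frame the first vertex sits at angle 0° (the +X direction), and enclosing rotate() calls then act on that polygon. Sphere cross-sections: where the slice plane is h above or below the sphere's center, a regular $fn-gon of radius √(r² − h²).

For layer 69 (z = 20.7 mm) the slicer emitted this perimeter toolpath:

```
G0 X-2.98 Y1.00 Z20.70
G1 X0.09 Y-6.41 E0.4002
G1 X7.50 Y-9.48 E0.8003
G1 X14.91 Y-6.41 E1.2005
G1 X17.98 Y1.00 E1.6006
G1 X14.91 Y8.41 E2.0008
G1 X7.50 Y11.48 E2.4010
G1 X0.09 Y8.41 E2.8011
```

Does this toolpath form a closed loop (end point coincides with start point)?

no

Start point (G0): (-2.98, 1.00). End point (last G1): the path does not return to the start — open.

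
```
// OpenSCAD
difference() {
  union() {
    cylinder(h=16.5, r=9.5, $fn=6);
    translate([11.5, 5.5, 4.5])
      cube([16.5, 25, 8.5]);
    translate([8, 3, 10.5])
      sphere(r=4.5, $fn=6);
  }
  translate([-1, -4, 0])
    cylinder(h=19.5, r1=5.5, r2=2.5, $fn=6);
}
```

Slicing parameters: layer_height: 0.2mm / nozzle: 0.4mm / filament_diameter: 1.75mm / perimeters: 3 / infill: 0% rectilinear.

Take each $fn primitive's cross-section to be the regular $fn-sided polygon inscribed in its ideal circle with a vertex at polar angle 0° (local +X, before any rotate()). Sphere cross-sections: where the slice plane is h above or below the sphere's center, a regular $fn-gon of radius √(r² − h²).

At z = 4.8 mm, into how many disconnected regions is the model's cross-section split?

At z = 4.8 mm: the cylinder: section is a regular 6-gon, circumradius r=9.5; the 16.5×25 cube at (11.5, 5.5) contributes its full rectangle; the sphere at (8, 3) is not intersected at this z (|z−center|=5.700 > r=4.5); Merging all regions: the 2 present regions are separate (no shared area or edge), so areas and boundary lengths simply add and each stays a separate island — 2 connected regions; the cone at (-1, -4) contributes a regular 6-gon of circumradius 4.762 (interpolated between r1=5.5 and r2=2.5 at t=0.246); Subtracting the remaining from the first: starting from that combined region, the cone at (-1, -4) lies wholly inside it (removes its full 58.90 mm² and its 28.57 mm outline becomes a hole wall) — 2 connected regions with 1 hole. The result has 2 disconnected regions.

2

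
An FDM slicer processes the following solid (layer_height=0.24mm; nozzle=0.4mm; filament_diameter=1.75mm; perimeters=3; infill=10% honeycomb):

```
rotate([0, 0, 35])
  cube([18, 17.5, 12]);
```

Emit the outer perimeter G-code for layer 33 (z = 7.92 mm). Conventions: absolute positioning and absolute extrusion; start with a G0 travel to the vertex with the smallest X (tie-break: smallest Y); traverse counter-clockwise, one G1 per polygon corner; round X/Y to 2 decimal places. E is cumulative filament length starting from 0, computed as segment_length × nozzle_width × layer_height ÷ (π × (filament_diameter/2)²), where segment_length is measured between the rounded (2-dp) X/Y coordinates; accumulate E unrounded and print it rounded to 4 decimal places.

At z = 7.92 mm: the 18×17.5 cube contributes its full rectangle; (whole slice rotated 35° about Z — lengths, areas and connectivity unchanged). The outline is a single polygon with 4 vertices. Extrusion per mm of travel: 0.4 × 0.24 / (π × 0.875²) = 0.039912. Accumulating E over each segment gives final E = 2.8338.

G0 X-10.04 Y14.34 Z7.92
G1 X0.00 Y0.00 E0.6987
G1 X14.74 Y10.32 E1.4168
G1 X4.71 Y24.66 E2.1153
G1 X-10.04 Y14.34 E2.8338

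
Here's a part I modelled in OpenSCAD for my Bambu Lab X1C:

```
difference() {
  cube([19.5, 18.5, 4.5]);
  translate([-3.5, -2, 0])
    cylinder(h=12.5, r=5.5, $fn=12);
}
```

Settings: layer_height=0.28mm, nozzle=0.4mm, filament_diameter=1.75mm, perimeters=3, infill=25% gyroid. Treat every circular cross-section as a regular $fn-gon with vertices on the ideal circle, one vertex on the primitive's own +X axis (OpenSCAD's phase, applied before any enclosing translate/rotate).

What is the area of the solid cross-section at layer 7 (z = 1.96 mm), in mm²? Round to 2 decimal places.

358.93 mm²

At z = 1.96 mm: the 19.5×18.5 cube contributes its full rectangle (area 360.75 mm²); the r=5.5 cylinder at (-3.5, -2) gives a regular 12-gon of circumradius 5.5 (constant along its height) (area = (12/2)·5.500²·sin(360°/12) = 90.75 mm²); Subtracting the remaining from the first: starting from the 19.5×18.5 cube (360.75 mm²), the r=5.5 cylinder at (-3.5, -2) partially overlaps it — only the 1.82 mm² overlap (of its 90.75 mm²) is removed, clipping the outline — area = 358.93 mm². Overall, the cross-section is a single solid region. Net area = 358.93 mm².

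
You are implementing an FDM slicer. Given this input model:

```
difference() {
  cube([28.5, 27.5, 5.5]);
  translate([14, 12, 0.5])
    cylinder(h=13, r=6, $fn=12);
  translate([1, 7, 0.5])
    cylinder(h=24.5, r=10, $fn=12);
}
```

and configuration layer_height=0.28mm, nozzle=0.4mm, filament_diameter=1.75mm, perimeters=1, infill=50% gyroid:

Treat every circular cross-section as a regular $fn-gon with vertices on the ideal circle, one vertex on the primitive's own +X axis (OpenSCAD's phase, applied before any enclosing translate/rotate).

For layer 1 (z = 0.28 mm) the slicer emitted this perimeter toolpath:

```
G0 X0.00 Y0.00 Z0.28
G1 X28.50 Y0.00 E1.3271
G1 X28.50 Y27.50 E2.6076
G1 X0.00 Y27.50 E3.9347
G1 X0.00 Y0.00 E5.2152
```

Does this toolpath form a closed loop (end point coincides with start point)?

Start point (G0): (0.00, 0.00). End point (last G1): the path returns to the start — closed.

yes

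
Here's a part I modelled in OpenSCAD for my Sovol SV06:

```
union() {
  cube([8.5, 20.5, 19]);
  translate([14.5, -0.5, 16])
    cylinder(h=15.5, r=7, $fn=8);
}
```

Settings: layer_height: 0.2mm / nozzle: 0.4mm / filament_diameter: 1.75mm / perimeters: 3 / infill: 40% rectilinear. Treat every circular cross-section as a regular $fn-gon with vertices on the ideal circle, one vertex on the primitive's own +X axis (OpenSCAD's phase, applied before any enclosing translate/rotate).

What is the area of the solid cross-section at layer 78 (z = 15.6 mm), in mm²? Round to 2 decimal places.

At z = 15.6 mm: the cube (footprint 8.5×20.5) is included at this height (area 174.25 mm²); the cylinder at (14.5, -0.5) is not intersected at this z (z outside [16, 31.5]); Combining (union): only the 8.5×20.5 cube is present, so the union is just that shape — area = 174.25 mm². Overall, the cross-section is a single solid region. Net area = 174.25 mm².

174.25 mm²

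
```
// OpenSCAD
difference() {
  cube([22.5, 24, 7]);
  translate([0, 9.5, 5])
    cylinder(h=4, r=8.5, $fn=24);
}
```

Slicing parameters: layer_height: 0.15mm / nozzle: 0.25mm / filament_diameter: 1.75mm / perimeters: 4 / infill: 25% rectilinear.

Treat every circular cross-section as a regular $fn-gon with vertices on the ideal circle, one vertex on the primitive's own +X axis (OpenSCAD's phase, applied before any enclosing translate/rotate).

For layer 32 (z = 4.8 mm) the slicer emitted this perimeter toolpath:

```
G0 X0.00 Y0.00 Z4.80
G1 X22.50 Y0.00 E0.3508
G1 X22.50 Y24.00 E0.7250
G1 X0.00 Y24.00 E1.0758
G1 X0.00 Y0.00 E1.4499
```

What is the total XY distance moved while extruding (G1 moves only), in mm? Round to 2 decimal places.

Sum the Euclidean lengths of each G1 segment: total = 93.00 mm.

93.00 mm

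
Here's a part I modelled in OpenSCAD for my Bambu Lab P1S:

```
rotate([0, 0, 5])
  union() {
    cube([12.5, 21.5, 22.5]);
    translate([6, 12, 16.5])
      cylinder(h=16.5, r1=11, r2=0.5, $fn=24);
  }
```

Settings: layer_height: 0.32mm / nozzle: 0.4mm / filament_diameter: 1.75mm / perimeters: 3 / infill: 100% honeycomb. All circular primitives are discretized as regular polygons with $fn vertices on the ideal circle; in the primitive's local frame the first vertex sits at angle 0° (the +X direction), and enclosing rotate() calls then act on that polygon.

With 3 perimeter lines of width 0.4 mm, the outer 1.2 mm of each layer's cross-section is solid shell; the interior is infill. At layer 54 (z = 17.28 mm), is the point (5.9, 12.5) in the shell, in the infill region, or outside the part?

At z = 17.28 mm: the cube is present — its section is the full 12.5×21.5 rectangle; the cone at (6, 12) (r1=11→r2=0.5) has section circumradius 10.504 here — a regular 24-gon; Taking the union: the regions partially overlap (shared area 238.97 mm²), so overlapping operands fuse into one piece — 1 connected region; (rotated 5° about Z; rotation is an isometry so areas/perimeters/island counts are preserved). Overall, the cross-section is a single solid region. Undo the 5° rotation: the query point maps to (6.967, 11.938) in the un-rotated model frame. The nearest boundary edge runs (16.50, 12.00)→(16.15, 9.28); distance from the point to it = 9.45 mm. The point is inside the cross-section and 9.45 mm from the nearest boundary — more than the 1.2 mm shell width (3 × 0.4), so it's in the infill interior.

infill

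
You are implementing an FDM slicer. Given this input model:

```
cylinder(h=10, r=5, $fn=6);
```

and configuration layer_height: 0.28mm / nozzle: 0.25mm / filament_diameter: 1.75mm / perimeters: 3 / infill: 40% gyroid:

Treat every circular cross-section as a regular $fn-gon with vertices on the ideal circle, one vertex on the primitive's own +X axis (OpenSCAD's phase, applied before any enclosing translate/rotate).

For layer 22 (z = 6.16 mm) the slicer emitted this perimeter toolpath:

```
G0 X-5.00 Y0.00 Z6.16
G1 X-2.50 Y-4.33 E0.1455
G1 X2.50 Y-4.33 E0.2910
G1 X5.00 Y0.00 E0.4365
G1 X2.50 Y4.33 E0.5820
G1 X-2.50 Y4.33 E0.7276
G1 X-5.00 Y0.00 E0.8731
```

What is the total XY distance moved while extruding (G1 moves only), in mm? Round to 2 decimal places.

Sum the Euclidean lengths of each G1 segment: total = 30.00 mm.

30.00 mm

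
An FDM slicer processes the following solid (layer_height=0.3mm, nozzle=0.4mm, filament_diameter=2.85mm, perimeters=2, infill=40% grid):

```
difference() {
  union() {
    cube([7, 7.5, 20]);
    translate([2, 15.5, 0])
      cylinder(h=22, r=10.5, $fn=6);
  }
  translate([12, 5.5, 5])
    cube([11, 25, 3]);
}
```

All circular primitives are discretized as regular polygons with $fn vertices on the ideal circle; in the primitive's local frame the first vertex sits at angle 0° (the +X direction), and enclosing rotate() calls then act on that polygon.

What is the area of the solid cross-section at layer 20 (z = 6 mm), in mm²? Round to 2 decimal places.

330.85 mm²

At z = 6 mm: the 7×7.5 cube contributes its full rectangle (area 52.50 mm²); the r=10.5 cylinder at (2, 15.5) gives a regular 6-gon of circumradius 10.5 (constant along its height) (area = (6/2)·10.500²·sin(360°/6) = 286.44 mm²); Taking the union: the regions partially overlap — summed areas 338.94 mm² minus the doubly-counted overlap 7.65 mm² gives 331.29 mm² — area = 331.29 mm²; the cube at (12, 5.5) (footprint 11×25) is included at this height (area 275.00 mm²); After the difference (first − rest): starting from that combined region (331.29 mm²), the 11×25 cube at (12, 5.5) partially overlaps it — only the 0.43 mm² overlap (of its 275.00 mm²) is removed, clipping the outline — area = 330.85 mm². Overall, the cross-section is a single solid region. Net area = 330.85 mm².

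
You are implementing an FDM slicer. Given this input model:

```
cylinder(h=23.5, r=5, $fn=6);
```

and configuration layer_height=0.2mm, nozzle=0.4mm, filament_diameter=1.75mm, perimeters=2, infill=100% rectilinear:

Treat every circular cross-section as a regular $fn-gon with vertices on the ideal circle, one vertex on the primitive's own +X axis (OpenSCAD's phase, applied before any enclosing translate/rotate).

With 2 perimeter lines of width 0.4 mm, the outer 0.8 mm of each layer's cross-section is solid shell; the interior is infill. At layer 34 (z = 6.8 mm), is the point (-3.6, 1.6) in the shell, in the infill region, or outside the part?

At z = 6.8 mm: the r=5 cylinder contributes a regular 6-gon of circumradius 5. Overall, the cross-section is a single solid region. The nearest boundary edge runs (-2.50, 4.33)→(-5.00, 0.00); distance from the point to it = 0.41 mm. The point is inside the cross-section, 0.41 mm from the nearest boundary — within the 0.8 mm shell band (2 × 0.4).

shell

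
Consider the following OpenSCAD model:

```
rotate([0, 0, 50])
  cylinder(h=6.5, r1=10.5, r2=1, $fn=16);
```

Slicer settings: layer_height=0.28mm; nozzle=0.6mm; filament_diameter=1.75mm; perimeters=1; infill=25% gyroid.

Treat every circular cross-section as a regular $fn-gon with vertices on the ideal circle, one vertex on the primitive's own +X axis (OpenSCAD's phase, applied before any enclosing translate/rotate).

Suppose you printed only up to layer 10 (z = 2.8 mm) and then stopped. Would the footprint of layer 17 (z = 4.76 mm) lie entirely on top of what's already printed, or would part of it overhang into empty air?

Compare the two slices. At z = 2.8: the cone contributes a regular 16-gon of circumradius 6.408 (interpolated between r1=10.5 and r2=1 at t=0.431) (area = (16/2)·6.408²·sin(360°/16) = 125.70 mm²); (whole slice rotated 50° about Z — lengths, areas and connectivity unchanged). At z = 4.76: the cone: at t=0.732 of its height the radius interpolates to r₁+(r₂−r₁)t = 3.543, giving a regular 16-gon of that circumradius (area = (16/2)·3.543²·sin(360°/16) = 38.43 mm²); (rotated 50° about Z; rotation is an isometry so areas/perimeters/island counts are preserved). Checking containment: the cross-section at z = 4.76 is a subset of the cross-section at z = 2.8.

entirely on top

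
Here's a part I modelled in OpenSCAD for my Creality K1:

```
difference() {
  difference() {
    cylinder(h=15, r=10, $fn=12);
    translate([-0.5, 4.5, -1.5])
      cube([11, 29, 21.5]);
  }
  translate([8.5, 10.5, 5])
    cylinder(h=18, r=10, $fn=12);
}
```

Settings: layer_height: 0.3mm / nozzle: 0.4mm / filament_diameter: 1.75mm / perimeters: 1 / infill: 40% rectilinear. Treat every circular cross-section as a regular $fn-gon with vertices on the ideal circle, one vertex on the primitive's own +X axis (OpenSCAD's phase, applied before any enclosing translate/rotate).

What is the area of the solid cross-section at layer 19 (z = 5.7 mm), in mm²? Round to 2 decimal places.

At z = 5.7 mm: the r=10 cylinder contributes a regular 12-gon of circumradius 10 (area = (12/2)·10.000²·sin(360°/12) = 300.00 mm²); the 11×29 cube at (-0.5, 4.5) contributes its full rectangle (area 319.00 mm²); Taking the first minus the rest: starting from the r=10 cylinder (300.00 mm²), the 11×29 cube at (-0.5, 4.5) partially overlaps it — only the 35.43 mm² overlap (of its 319.00 mm²) is removed, clipping the outline — area = 264.57 mm²; the cylinder at (8.5, 10.5): section is a regular 12-gon, circumradius r=10 (area = (12/2)·10.000²·sin(360°/12) = 300.00 mm²); After the difference (first − rest): starting from that combined region (264.57 mm²), the r=10 cylinder at (8.5, 10.5) partially overlaps it — only the 24.48 mm² overlap (of its 300.00 mm²) is removed, clipping the outline — area = 240.09 mm². Overall, the cross-section is a single solid region. Net area = 240.09 mm².

240.09 mm²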